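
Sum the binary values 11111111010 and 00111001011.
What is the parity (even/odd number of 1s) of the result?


11111111010 = 2042
00111001011 = 459
Sum = 2501 = 100111000101
1s count = 6

even parity (6 ones in 100111000101)


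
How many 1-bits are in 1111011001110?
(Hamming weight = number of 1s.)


Counting 1s in 1111011001110

9


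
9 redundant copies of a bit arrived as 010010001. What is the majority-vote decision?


Ones: 3 out of 9
Threshold: 5

0 (3/9 voted 1)


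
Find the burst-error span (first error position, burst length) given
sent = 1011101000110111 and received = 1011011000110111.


XOR: 0000110000000000

Burst at position 4, length 2


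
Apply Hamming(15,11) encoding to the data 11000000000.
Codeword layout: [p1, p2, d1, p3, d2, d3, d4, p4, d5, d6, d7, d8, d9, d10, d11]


Parity bits: p1=0, p2=1, p3=1, p4=0

011110000000000


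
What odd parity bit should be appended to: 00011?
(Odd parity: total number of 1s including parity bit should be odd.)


Number of 1s in data: 2
Parity bit: 1

1


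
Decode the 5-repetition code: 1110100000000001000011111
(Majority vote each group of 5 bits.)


Groups: 11101, 00000, 00000, 10000, 11111
Majority votes: 10001

10001


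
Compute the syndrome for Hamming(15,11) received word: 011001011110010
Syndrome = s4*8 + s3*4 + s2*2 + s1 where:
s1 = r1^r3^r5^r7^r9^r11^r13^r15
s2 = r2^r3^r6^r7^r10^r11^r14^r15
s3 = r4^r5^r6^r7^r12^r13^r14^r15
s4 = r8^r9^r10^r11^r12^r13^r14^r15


s1=1, s2=0, s3=0, s4=1

Syndrome = 9 (error at position 9)


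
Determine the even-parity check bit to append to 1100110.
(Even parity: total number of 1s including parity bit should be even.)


Number of 1s in data: 4
Parity bit: 0

0


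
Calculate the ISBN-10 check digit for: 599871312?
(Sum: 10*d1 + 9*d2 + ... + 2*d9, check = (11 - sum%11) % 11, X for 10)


Weighted sum: 325
325 mod 11 = 6

Check digit: 5


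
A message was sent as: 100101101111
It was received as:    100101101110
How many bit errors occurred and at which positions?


XOR: 000000000001

1 error(s) at position(s): 11


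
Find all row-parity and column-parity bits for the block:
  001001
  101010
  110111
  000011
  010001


Row parities: 01100
Column parities: 000110

Row P: 01100, Col P: 000110, Corner: 0


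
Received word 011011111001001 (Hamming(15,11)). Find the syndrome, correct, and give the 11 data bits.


Syndrome = 7: error at position 7

Data: 11101001001 (corrected bit 7)


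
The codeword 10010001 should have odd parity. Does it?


Number of 1s: 3

Yes, parity is correct (3 ones)


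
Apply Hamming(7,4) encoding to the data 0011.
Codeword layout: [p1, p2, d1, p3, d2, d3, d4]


Parity bits: p1=1, p2=0, p3=0

1000011


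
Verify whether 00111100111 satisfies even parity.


Number of 1s: 7

No, parity error (7 ones)


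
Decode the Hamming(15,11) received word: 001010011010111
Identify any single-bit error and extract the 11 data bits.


Syndrome = 0: no error detected

Data: 11001010111 (no errors)


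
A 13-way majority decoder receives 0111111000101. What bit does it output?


Ones: 8 out of 13
Threshold: 7

1 (8/13 voted 1)


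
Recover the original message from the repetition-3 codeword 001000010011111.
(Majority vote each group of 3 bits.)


Groups: 001, 000, 010, 011, 111
Majority votes: 00011

00011


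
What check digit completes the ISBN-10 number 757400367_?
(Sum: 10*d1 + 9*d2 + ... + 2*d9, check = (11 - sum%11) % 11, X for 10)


Weighted sum: 243
243 mod 11 = 1

Check digit: X


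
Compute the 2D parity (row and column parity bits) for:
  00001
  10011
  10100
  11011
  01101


Row parities: 11001
Column parities: 10000

Row P: 11001, Col P: 10000, Corner: 1


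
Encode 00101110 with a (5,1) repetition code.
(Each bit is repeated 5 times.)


Each bit -> 5 copies

0000000000111110000011111111111111100000


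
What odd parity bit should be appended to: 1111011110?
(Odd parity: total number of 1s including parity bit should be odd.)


Number of 1s in data: 8
Parity bit: 1

1


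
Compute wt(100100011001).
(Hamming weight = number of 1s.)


Counting 1s in 100100011001

5


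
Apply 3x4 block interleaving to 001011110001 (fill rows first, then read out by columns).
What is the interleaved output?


Matrix:
  0010
  1111
  0001
Read columns: 010010110011

010010110011


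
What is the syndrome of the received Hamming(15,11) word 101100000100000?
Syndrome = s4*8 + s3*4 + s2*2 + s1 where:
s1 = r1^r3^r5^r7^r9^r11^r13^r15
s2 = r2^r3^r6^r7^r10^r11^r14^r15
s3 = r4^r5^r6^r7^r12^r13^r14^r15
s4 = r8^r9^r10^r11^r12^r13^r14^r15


s1=0, s2=0, s3=1, s4=1

Syndrome = 12 (error at position 12)


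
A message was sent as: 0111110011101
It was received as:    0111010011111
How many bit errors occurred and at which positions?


XOR: 0000100000010

2 error(s) at position(s): 4, 11


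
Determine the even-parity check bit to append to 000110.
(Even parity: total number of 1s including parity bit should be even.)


Number of 1s in data: 2
Parity bit: 0

0


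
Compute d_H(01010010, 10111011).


XOR: 11101001
Count of 1s: 5

5


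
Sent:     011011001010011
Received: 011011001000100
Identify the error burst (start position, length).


XOR: 000000000010111

Burst at position 10, length 5


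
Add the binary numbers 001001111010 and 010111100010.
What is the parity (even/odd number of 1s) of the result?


001001111010 = 634
010111100010 = 1506
Sum = 2140 = 100001011100
1s count = 5

odd parity (5 ones in 100001011100)


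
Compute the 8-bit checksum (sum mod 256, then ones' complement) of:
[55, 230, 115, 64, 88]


Sum = 552 mod 256 = 40
Complement = 215

215


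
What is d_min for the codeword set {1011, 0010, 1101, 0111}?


Comparing all pairs, minimum distance: 2
Can detect 1 errors, correct 0 errors

2


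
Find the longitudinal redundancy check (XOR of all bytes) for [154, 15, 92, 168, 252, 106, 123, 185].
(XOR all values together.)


XOR chain: 154 ^ 15 ^ 92 ^ 168 ^ 252 ^ 106 ^ 123 ^ 185 = 53

53


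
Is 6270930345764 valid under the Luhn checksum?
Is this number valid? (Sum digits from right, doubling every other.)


Luhn sum = 57
57 mod 10 = 7

Invalid (Luhn sum mod 10 = 7)


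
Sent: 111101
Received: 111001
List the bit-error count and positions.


XOR: 000100

1 error(s) at position(s): 3


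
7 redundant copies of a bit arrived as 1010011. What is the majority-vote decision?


Ones: 4 out of 7
Threshold: 4

1 (4/7 voted 1)


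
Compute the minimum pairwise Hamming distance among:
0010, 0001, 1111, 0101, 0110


Comparing all pairs, minimum distance: 1
Can detect 0 errors, correct 0 errors

1


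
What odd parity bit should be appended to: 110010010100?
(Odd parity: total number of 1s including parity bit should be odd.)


Number of 1s in data: 5
Parity bit: 0

0


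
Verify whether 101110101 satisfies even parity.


Number of 1s: 6

Yes, parity is correct (6 ones)


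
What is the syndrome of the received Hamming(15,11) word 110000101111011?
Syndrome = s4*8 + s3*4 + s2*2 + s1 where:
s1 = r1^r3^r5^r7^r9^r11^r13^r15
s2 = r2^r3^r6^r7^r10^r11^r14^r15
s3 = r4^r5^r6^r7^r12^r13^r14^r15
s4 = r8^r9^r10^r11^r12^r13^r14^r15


s1=1, s2=0, s3=0, s4=0

Syndrome = 1 (error at position 1)


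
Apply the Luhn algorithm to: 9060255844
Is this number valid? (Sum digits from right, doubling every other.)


Luhn sum = 42
42 mod 10 = 2

Invalid (Luhn sum mod 10 = 2)


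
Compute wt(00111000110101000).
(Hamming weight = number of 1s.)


Counting 1s in 00111000110101000

7


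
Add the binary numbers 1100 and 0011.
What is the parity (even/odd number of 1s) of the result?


1100 = 12
0011 = 3
Sum = 15 = 1111
1s count = 4

even parity (4 ones in 1111)


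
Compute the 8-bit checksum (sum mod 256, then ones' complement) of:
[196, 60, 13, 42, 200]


Sum = 511 mod 256 = 255
Complement = 0

0


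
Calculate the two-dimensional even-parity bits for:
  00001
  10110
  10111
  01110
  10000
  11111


Row parities: 110111
Column parities: 00001

Row P: 110111, Col P: 00001, Corner: 1


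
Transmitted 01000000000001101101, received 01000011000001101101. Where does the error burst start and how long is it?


XOR: 00000011000000000000

Burst at position 6, length 2


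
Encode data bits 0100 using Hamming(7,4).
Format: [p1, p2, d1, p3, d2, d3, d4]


Parity bits: p1=1, p2=0, p3=1

1001100


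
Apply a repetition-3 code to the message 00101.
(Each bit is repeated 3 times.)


Each bit -> 3 copies

000000111000111


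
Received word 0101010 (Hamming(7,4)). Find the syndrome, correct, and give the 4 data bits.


Syndrome = 0: no error detected

Data: 0010 (no errors)


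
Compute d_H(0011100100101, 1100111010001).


XOR: 1111011110100
Count of 1s: 9

9


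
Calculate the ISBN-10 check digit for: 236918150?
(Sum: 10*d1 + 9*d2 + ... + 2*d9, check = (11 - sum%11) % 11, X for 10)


Weighted sum: 223
223 mod 11 = 3

Check digit: 8


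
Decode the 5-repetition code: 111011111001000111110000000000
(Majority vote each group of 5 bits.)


Groups: 11101, 11110, 01000, 11111, 00000, 00000
Majority votes: 110100

110100


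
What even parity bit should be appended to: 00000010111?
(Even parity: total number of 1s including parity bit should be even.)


Number of 1s in data: 4
Parity bit: 0

0


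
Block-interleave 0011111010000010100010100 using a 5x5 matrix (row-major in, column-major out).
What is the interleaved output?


Matrix:
  00111
  11010
  00001
  01000
  10100
Read columns: 0100101010100011100010100

0100101010100011100010100


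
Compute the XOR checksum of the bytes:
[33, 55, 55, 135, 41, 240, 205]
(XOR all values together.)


XOR chain: 33 ^ 55 ^ 55 ^ 135 ^ 41 ^ 240 ^ 205 = 178

178


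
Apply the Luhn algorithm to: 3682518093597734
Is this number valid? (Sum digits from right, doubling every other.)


Luhn sum = 74
74 mod 10 = 4

Invalid (Luhn sum mod 10 = 4)


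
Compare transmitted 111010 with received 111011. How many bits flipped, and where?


XOR: 000001

1 error(s) at position(s): 5


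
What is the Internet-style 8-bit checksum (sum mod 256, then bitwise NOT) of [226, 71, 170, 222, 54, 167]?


Sum = 910 mod 256 = 142
Complement = 113

113


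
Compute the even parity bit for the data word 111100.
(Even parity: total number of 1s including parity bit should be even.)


Number of 1s in data: 4
Parity bit: 0

0


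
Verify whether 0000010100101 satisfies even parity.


Number of 1s: 4

Yes, parity is correct (4 ones)


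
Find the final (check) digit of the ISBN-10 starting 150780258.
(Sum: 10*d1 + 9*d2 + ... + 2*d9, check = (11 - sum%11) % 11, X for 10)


Weighted sum: 191
191 mod 11 = 4

Check digit: 7


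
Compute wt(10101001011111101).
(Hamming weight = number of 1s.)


Counting 1s in 10101001011111101

11


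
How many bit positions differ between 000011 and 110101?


XOR: 110110
Count of 1s: 4

4


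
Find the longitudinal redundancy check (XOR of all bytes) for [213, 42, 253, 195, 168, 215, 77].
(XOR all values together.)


XOR chain: 213 ^ 42 ^ 253 ^ 195 ^ 168 ^ 215 ^ 77 = 243

243


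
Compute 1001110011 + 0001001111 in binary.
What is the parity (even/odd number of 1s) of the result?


1001110011 = 627
0001001111 = 79
Sum = 706 = 1011000010
1s count = 4

even parity (4 ones in 1011000010)


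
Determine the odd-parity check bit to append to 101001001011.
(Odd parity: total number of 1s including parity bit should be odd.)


Number of 1s in data: 6
Parity bit: 1

1


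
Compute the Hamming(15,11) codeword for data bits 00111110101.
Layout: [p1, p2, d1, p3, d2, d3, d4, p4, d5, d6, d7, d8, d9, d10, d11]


Parity bits: p1=1, p2=1, p3=0, p4=1

110001111110101


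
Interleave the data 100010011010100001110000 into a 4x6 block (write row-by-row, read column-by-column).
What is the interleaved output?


Matrix:
  100010
  011010
  100001
  110000
Read columns: 101101010100000011000010

101101010100000011000010


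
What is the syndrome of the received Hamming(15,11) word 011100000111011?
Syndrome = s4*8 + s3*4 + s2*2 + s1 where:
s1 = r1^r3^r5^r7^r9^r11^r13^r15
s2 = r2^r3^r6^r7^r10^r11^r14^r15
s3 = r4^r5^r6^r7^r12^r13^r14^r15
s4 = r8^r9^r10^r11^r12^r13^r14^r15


s1=1, s2=0, s3=0, s4=1

Syndrome = 9 (error at position 9)


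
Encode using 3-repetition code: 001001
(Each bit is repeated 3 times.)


Each bit -> 3 copies

000000111000000111


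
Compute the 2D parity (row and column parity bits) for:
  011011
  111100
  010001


Row parities: 000
Column parities: 110110

Row P: 000, Col P: 110110, Corner: 0


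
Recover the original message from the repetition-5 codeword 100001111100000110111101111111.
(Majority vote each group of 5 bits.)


Groups: 10000, 11111, 00000, 11011, 11011, 11111
Majority votes: 010111

010111


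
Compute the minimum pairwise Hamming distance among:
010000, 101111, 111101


Comparing all pairs, minimum distance: 2
Can detect 1 errors, correct 0 errors

2


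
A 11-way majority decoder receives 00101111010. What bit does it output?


Ones: 6 out of 11
Threshold: 6

1 (6/11 voted 1)


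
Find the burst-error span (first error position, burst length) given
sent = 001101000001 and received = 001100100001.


XOR: 000001100000

Burst at position 5, length 2


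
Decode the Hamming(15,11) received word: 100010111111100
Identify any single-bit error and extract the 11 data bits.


Syndrome = 2: error at position 2

Data: 01011111100 (corrected bit 2)


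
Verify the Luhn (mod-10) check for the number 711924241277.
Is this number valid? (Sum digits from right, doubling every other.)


Luhn sum = 49
49 mod 10 = 9

Invalid (Luhn sum mod 10 = 9)


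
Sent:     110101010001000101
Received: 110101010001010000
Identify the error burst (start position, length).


XOR: 000000000000010101

Burst at position 13, length 5


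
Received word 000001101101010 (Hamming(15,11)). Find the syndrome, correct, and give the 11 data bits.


Syndrome = 0: no error detected

Data: 00111101010 (no errors)


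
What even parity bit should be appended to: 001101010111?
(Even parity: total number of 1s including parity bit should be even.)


Number of 1s in data: 7
Parity bit: 1

1


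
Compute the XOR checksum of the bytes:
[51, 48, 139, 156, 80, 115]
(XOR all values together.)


XOR chain: 51 ^ 48 ^ 139 ^ 156 ^ 80 ^ 115 = 55

55


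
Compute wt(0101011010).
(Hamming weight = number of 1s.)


Counting 1s in 0101011010

5


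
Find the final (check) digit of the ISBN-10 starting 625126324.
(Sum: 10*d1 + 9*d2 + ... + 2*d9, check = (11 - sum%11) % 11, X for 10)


Weighted sum: 193
193 mod 11 = 6

Check digit: 5


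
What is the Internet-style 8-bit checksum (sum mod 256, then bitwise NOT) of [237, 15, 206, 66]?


Sum = 524 mod 256 = 12
Complement = 243

243


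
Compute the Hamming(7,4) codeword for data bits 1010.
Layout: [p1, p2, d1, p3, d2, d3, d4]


Parity bits: p1=1, p2=0, p3=1

1011010


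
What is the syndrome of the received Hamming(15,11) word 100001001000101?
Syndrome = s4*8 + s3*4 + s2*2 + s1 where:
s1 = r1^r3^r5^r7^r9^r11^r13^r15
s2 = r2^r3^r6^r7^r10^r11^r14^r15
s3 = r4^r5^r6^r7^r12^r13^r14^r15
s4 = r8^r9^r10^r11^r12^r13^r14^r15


s1=0, s2=0, s3=1, s4=1

Syndrome = 12 (error at position 12)


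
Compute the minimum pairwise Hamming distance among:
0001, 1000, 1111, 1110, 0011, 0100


Comparing all pairs, minimum distance: 1
Can detect 0 errors, correct 0 errors

1


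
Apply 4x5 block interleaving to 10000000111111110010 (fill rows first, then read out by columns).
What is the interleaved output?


Matrix:
  10000
  00011
  11111
  10010
Read columns: 10110010001001110110

10110010001001110110


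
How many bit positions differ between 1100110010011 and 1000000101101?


XOR: 0100110111110
Count of 1s: 8

8


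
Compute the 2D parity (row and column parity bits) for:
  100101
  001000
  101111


Row parities: 111
Column parities: 000010

Row P: 111, Col P: 000010, Corner: 1


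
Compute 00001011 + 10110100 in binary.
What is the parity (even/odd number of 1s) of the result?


00001011 = 11
10110100 = 180
Sum = 191 = 10111111
1s count = 7

odd parity (7 ones in 10111111)


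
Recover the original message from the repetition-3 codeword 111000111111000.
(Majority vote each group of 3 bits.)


Groups: 111, 000, 111, 111, 000
Majority votes: 10110

10110


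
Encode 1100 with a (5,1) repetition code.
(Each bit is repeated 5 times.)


Each bit -> 5 copies

11111111110000000000


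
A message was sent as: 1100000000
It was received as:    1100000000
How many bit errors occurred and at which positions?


XOR: 0000000000

0 errors (received matches sent)


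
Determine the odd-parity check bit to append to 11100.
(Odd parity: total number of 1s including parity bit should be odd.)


Number of 1s in data: 3
Parity bit: 0

0


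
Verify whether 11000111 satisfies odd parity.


Number of 1s: 5

Yes, parity is correct (5 ones)


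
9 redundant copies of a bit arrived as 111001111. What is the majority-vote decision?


Ones: 7 out of 9
Threshold: 5

1 (7/9 voted 1)


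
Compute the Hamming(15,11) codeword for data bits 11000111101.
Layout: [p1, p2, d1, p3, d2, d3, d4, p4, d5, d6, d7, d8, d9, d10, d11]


Parity bits: p1=1, p2=0, p3=0, p4=1

101010010111101


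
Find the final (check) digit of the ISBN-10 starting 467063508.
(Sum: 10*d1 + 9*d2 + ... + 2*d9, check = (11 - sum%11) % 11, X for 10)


Weighted sum: 237
237 mod 11 = 6

Check digit: 5


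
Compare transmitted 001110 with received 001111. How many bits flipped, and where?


XOR: 000001

1 error(s) at position(s): 5


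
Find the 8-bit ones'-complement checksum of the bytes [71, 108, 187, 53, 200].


Sum = 619 mod 256 = 107
Complement = 148

148


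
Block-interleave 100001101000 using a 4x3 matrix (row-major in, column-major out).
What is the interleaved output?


Matrix:
  100
  001
  101
  000
Read columns: 101000000110

101000000110


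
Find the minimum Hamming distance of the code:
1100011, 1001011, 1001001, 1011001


Comparing all pairs, minimum distance: 1
Can detect 0 errors, correct 0 errors

1


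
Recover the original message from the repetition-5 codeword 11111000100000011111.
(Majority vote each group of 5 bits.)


Groups: 11111, 00010, 00000, 11111
Majority votes: 1001

1001


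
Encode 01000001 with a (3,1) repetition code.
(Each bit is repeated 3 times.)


Each bit -> 3 copies

000111000000000000000111


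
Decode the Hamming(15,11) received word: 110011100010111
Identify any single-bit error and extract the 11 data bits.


Syndrome = 0: no error detected

Data: 01110010111 (no errors)


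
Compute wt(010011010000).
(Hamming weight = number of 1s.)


Counting 1s in 010011010000

4


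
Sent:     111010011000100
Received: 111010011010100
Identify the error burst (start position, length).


XOR: 000000000010000

Burst at position 10, length 1


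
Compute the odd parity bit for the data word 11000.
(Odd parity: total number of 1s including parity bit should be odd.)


Number of 1s in data: 2
Parity bit: 1

1


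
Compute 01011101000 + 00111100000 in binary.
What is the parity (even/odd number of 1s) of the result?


01011101000 = 744
00111100000 = 480
Sum = 1224 = 10011001000
1s count = 4

even parity (4 ones in 10011001000)


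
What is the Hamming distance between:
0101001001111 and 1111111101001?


XOR: 1010110100110
Count of 1s: 7

7


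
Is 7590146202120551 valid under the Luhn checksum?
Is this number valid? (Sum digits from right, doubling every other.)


Luhn sum = 43
43 mod 10 = 3

Invalid (Luhn sum mod 10 = 3)


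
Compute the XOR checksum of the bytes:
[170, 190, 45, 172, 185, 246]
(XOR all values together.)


XOR chain: 170 ^ 190 ^ 45 ^ 172 ^ 185 ^ 246 = 218

218


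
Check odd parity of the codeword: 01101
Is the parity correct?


Number of 1s: 3

Yes, parity is correct (3 ones)


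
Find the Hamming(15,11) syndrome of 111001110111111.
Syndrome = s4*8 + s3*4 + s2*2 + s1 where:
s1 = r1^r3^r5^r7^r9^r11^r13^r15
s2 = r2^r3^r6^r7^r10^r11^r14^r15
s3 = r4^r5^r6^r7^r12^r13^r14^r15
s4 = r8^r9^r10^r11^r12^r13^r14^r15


s1=0, s2=0, s3=0, s4=1

Syndrome = 8 (error at position 8)


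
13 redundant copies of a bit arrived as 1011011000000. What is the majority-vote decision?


Ones: 5 out of 13
Threshold: 7

0 (5/13 voted 1)


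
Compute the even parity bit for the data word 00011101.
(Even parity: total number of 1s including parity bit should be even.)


Number of 1s in data: 4
Parity bit: 0

0


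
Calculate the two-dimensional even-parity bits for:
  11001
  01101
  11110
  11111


Row parities: 1101
Column parities: 10101

Row P: 1101, Col P: 10101, Corner: 1


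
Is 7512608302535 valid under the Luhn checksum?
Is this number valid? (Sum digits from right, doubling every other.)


Luhn sum = 53
53 mod 10 = 3

Invalid (Luhn sum mod 10 = 3)


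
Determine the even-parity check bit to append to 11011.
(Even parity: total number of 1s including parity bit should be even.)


Number of 1s in data: 4
Parity bit: 0

0


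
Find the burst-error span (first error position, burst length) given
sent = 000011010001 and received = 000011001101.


XOR: 000000011100

Burst at position 7, length 3


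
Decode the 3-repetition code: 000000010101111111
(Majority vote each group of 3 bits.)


Groups: 000, 000, 010, 101, 111, 111
Majority votes: 000111

000111


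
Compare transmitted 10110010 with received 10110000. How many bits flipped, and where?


XOR: 00000010

1 error(s) at position(s): 6


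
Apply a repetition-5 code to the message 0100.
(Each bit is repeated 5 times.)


Each bit -> 5 copies

00000111110000000000


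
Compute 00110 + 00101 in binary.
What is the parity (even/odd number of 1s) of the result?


00110 = 6
00101 = 5
Sum = 11 = 1011
1s count = 3

odd parity (3 ones in 1011)


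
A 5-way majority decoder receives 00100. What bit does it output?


Ones: 1 out of 5
Threshold: 3

0 (1/5 voted 1)


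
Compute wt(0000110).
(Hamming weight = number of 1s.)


Counting 1s in 0000110

2


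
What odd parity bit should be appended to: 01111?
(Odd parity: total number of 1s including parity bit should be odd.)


Number of 1s in data: 4
Parity bit: 1

1


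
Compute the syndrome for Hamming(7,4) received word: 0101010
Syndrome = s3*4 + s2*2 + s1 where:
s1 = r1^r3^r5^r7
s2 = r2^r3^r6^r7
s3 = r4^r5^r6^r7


s1=0, s2=0, s3=0

Syndrome = 0 (no error)


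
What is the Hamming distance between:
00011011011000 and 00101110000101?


XOR: 00110101011101
Count of 1s: 8

8


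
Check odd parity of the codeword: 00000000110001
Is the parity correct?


Number of 1s: 3

Yes, parity is correct (3 ones)


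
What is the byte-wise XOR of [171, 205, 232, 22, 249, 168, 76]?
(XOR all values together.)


XOR chain: 171 ^ 205 ^ 232 ^ 22 ^ 249 ^ 168 ^ 76 = 133

133


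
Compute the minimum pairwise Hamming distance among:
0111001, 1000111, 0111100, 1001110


Comparing all pairs, minimum distance: 2
Can detect 1 errors, correct 0 errors

2


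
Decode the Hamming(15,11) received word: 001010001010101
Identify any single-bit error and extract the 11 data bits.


Syndrome = 6: error at position 6

Data: 11101010101 (corrected bit 6)


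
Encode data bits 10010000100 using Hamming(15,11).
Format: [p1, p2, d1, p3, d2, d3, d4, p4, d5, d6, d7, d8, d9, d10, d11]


Parity bits: p1=1, p2=0, p3=0, p4=1

101000110000100


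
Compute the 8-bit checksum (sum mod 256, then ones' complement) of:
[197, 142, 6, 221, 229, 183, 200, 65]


Sum = 1243 mod 256 = 219
Complement = 36

36


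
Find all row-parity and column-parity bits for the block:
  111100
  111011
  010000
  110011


Row parities: 0110
Column parities: 100100

Row P: 0110, Col P: 100100, Corner: 0


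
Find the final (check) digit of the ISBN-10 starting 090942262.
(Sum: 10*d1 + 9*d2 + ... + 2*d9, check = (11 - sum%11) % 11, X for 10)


Weighted sum: 208
208 mod 11 = 10

Check digit: 1


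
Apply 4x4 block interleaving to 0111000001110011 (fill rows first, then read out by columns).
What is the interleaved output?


Matrix:
  0111
  0000
  0111
  0011
Read columns: 0000101010111011

0000101010111011


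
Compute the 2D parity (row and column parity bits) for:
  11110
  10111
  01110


Row parities: 001
Column parities: 00111

Row P: 001, Col P: 00111, Corner: 1


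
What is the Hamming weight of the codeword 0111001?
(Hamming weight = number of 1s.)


Counting 1s in 0111001

4


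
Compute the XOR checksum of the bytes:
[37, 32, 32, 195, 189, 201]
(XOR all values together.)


XOR chain: 37 ^ 32 ^ 32 ^ 195 ^ 189 ^ 201 = 146

146


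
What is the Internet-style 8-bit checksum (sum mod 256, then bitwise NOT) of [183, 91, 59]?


Sum = 333 mod 256 = 77
Complement = 178

178


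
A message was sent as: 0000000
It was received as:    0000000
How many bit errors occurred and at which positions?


XOR: 0000000

0 errors (received matches sent)


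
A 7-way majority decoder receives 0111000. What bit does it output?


Ones: 3 out of 7
Threshold: 4

0 (3/7 voted 1)


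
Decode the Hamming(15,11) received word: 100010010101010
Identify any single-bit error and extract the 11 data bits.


Syndrome = 4: error at position 4

Data: 01000101010 (corrected bit 4)


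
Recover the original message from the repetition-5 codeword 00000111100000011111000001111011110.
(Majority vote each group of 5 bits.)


Groups: 00000, 11110, 00000, 11111, 00000, 11110, 11110
Majority votes: 0101011

0101011


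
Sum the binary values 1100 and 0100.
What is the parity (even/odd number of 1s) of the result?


1100 = 12
0100 = 4
Sum = 16 = 10000
1s count = 1

odd parity (1 ones in 10000)


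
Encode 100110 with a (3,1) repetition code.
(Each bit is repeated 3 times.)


Each bit -> 3 copies

111000000111111000


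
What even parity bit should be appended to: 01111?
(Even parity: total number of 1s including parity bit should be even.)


Number of 1s in data: 4
Parity bit: 0

0


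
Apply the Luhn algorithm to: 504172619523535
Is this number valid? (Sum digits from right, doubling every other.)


Luhn sum = 64
64 mod 10 = 4

Invalid (Luhn sum mod 10 = 4)


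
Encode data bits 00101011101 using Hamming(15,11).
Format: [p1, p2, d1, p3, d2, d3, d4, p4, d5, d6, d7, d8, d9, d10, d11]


Parity bits: p1=0, p2=1, p3=0, p4=1

010001011011101


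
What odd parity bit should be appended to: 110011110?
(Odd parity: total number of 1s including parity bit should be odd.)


Number of 1s in data: 6
Parity bit: 1

1


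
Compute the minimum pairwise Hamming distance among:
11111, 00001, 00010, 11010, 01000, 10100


Comparing all pairs, minimum distance: 2
Can detect 1 errors, correct 0 errors

2


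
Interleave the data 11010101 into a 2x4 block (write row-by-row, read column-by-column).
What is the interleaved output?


Matrix:
  1101
  0101
Read columns: 10110011

10110011


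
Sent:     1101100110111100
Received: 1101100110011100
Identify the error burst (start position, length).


XOR: 0000000000100000

Burst at position 10, length 1


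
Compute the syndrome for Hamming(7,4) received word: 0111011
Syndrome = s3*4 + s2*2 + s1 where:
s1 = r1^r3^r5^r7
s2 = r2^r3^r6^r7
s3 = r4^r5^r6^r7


s1=0, s2=0, s3=1

Syndrome = 4 (error at position 4)


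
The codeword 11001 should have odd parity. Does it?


Number of 1s: 3

Yes, parity is correct (3 ones)


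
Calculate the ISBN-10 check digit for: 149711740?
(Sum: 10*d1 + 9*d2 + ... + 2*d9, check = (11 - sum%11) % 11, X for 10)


Weighted sum: 218
218 mod 11 = 9

Check digit: 2


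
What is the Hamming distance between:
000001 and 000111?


XOR: 000110
Count of 1s: 2

2


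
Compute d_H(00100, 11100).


XOR: 11000
Count of 1s: 2

2


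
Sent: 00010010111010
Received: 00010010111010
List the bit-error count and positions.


XOR: 00000000000000

0 errors (received matches sent)


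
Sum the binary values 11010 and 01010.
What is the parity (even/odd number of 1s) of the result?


11010 = 26
01010 = 10
Sum = 36 = 100100
1s count = 2

even parity (2 ones in 100100)


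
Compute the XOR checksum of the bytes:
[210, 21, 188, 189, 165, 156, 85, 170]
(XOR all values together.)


XOR chain: 210 ^ 21 ^ 188 ^ 189 ^ 165 ^ 156 ^ 85 ^ 170 = 0

0


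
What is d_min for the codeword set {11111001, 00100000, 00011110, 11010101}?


Comparing all pairs, minimum distance: 3
Can detect 2 errors, correct 1 errors

3


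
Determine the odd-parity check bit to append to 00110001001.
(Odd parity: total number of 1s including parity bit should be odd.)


Number of 1s in data: 4
Parity bit: 1

1


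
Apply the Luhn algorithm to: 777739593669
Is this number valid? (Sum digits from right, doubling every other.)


Luhn sum = 73
73 mod 10 = 3

Invalid (Luhn sum mod 10 = 3)


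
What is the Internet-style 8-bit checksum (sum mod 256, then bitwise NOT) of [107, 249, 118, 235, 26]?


Sum = 735 mod 256 = 223
Complement = 32

32


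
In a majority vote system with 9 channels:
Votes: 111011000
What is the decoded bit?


Ones: 5 out of 9
Threshold: 5

1 (5/9 voted 1)


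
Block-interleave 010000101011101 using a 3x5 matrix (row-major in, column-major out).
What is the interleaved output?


Matrix:
  01000
  01010
  11101
Read columns: 001111001010001

001111001010001


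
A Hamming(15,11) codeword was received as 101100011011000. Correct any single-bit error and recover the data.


Syndrome = 0: no error detected

Data: 10001011000 (no errors)


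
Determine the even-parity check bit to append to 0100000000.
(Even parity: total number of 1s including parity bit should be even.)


Number of 1s in data: 1
Parity bit: 1

1


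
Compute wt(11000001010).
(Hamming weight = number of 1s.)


Counting 1s in 11000001010

4


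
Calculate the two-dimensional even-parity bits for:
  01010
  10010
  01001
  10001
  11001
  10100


Row parities: 000010
Column parities: 01101

Row P: 000010, Col P: 01101, Corner: 1


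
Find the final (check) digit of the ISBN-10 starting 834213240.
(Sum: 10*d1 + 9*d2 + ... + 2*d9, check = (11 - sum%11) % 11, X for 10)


Weighted sum: 194
194 mod 11 = 7

Check digit: 4


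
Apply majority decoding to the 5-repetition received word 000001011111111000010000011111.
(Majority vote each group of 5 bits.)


Groups: 00000, 10111, 11111, 00001, 00000, 11111
Majority votes: 011001

011001


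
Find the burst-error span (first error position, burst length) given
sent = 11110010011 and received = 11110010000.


XOR: 00000000011

Burst at position 9, length 2


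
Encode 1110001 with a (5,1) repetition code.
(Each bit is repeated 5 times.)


Each bit -> 5 copies

11111111111111100000000000000011111


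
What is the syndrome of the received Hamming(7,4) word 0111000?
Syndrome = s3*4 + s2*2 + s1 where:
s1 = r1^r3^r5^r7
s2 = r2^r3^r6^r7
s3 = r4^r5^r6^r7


s1=1, s2=0, s3=1

Syndrome = 5 (error at position 5)


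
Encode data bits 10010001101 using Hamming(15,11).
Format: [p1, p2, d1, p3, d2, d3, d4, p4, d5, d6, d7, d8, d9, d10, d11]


Parity bits: p1=0, p2=1, p3=0, p4=1

011000110001101


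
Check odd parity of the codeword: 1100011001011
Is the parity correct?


Number of 1s: 7

Yes, parity is correct (7 ones)


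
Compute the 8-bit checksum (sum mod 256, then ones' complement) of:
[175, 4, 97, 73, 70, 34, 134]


Sum = 587 mod 256 = 75
Complement = 180

180


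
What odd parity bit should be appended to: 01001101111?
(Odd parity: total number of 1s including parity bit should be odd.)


Number of 1s in data: 7
Parity bit: 0

0


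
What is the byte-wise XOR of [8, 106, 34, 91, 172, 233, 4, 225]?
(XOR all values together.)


XOR chain: 8 ^ 106 ^ 34 ^ 91 ^ 172 ^ 233 ^ 4 ^ 225 = 187

187


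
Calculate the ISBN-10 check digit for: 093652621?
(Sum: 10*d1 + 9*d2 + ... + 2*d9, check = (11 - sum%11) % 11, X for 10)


Weighted sum: 219
219 mod 11 = 10

Check digit: 1


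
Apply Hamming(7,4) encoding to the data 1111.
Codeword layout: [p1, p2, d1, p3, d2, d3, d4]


Parity bits: p1=1, p2=1, p3=1

1111111


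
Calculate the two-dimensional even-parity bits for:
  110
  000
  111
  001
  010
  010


Row parities: 001111
Column parities: 000

Row P: 001111, Col P: 000, Corner: 0


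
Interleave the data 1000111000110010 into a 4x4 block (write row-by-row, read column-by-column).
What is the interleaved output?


Matrix:
  1000
  1110
  0011
  0010
Read columns: 1100010001110010

1100010001110010


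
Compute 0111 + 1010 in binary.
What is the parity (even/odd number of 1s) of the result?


0111 = 7
1010 = 10
Sum = 17 = 10001
1s count = 2

even parity (2 ones in 10001)


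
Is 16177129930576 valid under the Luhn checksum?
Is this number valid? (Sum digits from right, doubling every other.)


Luhn sum = 64
64 mod 10 = 4

Invalid (Luhn sum mod 10 = 4)


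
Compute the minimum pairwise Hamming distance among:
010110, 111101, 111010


Comparing all pairs, minimum distance: 3
Can detect 2 errors, correct 1 errors

3


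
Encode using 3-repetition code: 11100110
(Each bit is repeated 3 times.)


Each bit -> 3 copies

111111111000000111111000


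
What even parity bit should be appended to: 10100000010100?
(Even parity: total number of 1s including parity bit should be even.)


Number of 1s in data: 4
Parity bit: 0

0


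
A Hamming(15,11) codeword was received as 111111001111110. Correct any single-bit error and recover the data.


Syndrome = 0: no error detected

Data: 11101111110 (no errors)


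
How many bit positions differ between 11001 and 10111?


XOR: 01110
Count of 1s: 3

3


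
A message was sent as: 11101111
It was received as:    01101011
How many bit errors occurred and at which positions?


XOR: 10000100

2 error(s) at position(s): 0, 5


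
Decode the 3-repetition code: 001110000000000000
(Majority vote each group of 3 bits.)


Groups: 001, 110, 000, 000, 000, 000
Majority votes: 010000

010000


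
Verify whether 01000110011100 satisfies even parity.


Number of 1s: 6

Yes, parity is correct (6 ones)


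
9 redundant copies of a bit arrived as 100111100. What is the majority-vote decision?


Ones: 5 out of 9
Threshold: 5

1 (5/9 voted 1)


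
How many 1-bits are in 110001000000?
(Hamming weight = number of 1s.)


Counting 1s in 110001000000

3


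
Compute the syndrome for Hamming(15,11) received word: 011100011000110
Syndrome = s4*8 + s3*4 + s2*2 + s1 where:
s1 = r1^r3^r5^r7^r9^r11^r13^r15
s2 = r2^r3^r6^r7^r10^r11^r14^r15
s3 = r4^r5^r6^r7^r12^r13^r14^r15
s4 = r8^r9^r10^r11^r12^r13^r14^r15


s1=1, s2=1, s3=1, s4=0

Syndrome = 7 (error at position 7)


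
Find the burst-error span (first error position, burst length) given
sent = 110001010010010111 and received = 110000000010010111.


XOR: 000001010000000000

Burst at position 5, length 3


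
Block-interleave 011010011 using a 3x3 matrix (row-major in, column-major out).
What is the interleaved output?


Matrix:
  011
  010
  011
Read columns: 000111101

000111101


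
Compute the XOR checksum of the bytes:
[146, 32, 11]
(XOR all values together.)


XOR chain: 146 ^ 32 ^ 11 = 185

185


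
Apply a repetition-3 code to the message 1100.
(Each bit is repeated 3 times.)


Each bit -> 3 copies

111111000000


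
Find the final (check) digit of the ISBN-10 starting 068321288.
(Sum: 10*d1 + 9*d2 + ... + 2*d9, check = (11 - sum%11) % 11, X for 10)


Weighted sum: 204
204 mod 11 = 6

Check digit: 5


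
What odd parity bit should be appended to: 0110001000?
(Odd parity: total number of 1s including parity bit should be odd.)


Number of 1s in data: 3
Parity bit: 0

0


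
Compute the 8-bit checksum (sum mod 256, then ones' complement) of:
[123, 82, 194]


Sum = 399 mod 256 = 143
Complement = 112

112


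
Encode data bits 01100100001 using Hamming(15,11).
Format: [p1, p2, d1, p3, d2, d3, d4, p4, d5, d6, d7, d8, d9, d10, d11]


Parity bits: p1=0, p2=1, p3=1, p4=0

010111000100001


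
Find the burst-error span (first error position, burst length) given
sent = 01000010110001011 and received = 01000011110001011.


XOR: 00000001000000000

Burst at position 7, length 1


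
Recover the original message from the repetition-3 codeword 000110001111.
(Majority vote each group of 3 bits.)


Groups: 000, 110, 001, 111
Majority votes: 0101

0101


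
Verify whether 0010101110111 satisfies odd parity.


Number of 1s: 8

No, parity error (8 ones)


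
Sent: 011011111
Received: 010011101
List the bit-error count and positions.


XOR: 001000010

2 error(s) at position(s): 2, 7


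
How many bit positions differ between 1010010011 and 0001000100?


XOR: 1011010111
Count of 1s: 7

7


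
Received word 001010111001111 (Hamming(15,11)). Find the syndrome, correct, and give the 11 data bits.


Syndrome = 0: no error detected

Data: 11011001111 (no errors)


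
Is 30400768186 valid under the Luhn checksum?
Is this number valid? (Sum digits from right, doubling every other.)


Luhn sum = 39
39 mod 10 = 9

Invalid (Luhn sum mod 10 = 9)


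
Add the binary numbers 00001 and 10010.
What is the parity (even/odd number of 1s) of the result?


00001 = 1
10010 = 18
Sum = 19 = 10011
1s count = 3

odd parity (3 ones in 10011)


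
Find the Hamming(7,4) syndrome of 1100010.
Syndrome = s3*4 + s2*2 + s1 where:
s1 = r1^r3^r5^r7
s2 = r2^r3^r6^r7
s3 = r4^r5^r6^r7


s1=1, s2=0, s3=1

Syndrome = 5 (error at position 5)


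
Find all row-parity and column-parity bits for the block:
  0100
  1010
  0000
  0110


Row parities: 1000
Column parities: 1000

Row P: 1000, Col P: 1000, Corner: 1


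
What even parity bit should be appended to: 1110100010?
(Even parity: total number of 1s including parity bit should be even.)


Number of 1s in data: 5
Parity bit: 1

1


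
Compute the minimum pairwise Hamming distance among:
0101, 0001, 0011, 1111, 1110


Comparing all pairs, minimum distance: 1
Can detect 0 errors, correct 0 errors

1


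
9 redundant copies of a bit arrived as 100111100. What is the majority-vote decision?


Ones: 5 out of 9
Threshold: 5

1 (5/9 voted 1)


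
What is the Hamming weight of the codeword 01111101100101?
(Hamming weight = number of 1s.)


Counting 1s in 01111101100101

9


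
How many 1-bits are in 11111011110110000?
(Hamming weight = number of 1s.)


Counting 1s in 11111011110110000

11


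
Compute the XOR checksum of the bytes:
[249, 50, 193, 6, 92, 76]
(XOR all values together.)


XOR chain: 249 ^ 50 ^ 193 ^ 6 ^ 92 ^ 76 = 28

28


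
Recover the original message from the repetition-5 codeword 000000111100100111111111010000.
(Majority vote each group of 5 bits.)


Groups: 00000, 01111, 00100, 11111, 11110, 10000
Majority votes: 010110

010110


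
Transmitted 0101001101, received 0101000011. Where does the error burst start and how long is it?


XOR: 0000001110

Burst at position 6, length 3
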